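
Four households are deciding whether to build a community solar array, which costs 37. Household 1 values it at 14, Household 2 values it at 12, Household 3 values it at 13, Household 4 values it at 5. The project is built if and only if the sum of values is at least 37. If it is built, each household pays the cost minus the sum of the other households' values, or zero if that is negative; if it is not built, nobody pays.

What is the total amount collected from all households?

Total value 44 ≥ cost 37, so it is built.
Household 1: others sum to 30; max(0, 37 - 30) = 7.
Household 2: others sum to 32; max(0, 37 - 32) = 5.
Household 3: others sum to 31; max(0, 37 - 31) = 6.
Household 4: others sum to 39; max(0, 37 - 39) = 0.
Total collected = 7 + 5 + 6 + 0 = 18.

18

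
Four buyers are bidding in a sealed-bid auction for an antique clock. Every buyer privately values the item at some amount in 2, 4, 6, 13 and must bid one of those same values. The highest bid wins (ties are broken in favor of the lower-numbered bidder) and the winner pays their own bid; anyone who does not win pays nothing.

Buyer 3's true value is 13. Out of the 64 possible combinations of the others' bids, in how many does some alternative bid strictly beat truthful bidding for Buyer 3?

Others bid (2, 2, 2): truth gives 0; bid 4 gives 9 > 0. Violating.
Others bid (2, 2, 4): truth gives 0; bid 4 gives 9 > 0. Violating.
Others bid (2, 2, 6): truth gives 0; bid 6 gives 7 > 0. Violating.
Others bid (2, 4, 2): truth gives 0; bid 6 gives 7 > 0. Violating.
Others bid (2, 2, 13): truth gives 0; no alternative beats it.
Others bid (2, 4, 13): truth gives 0; no alternative beats it.
(Checking all 64 profiles: 12 have a profitable deviation, 52 do not.)

12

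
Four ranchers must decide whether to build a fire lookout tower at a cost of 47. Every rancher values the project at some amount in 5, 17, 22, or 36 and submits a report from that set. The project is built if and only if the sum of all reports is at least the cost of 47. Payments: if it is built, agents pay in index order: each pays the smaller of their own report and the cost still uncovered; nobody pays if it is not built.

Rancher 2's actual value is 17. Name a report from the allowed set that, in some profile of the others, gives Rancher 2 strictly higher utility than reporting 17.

5

Suppose Rancher 1 reports 5, Rancher 3 reports 5 and Rancher 4 reports 36.
Report 17: project built, pays 17, utility 17 - 17 = 0.
Report 5: project built, pays 5, utility 17 - 5 = 12.
So reporting 5 beats truth here (12 > 0).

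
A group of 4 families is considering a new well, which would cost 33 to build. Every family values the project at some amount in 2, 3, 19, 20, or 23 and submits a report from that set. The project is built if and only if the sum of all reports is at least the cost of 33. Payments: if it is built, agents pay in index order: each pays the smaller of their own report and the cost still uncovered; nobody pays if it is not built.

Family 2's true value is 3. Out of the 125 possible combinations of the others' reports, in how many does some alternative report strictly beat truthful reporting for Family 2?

81

Others report (2, 19, 19): truth gives 0; report 2 gives 1 > 0. Violating.
Others report (2, 19, 20): truth gives 0; report 2 gives 1 > 0. Violating.
Others report (2, 19, 23): truth gives 0; report 2 gives 1 > 0. Violating.
Others report (2, 20, 19): truth gives 0; report 2 gives 1 > 0. Violating.
Others report (2, 2, 2): truth gives 0; no alternative beats it.
Others report (2, 2, 3): truth gives 0; no alternative beats it.
(Checking all 125 profiles: 81 have a profitable deviation, 44 do not.)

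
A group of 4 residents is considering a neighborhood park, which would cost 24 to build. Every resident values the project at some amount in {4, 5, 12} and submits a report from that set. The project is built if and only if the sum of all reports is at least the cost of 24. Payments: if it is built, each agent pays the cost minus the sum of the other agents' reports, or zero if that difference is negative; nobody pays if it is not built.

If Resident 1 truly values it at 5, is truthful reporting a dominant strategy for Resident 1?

Yes

Check each profile of the others' reports and compare truth against every alternative report.
Others report (4, 12, 12): truth gives 5, best alternative gives 5.
Others report (5, 12, 12): truth gives 5, best alternative gives 5.
Others report (12, 4, 12): truth gives 5, best alternative gives 5.
Others report (12, 5, 12): truth gives 5, best alternative gives 5.
Others report (12, 12, 4): truth gives 5, best alternative gives 5.
Others report (12, 12, 5): truth gives 5, best alternative gives 5.
(Remaining 21 profiles checked similarly; truth is weakly best in each.)
In every case the truthful report is at least as good as any alternative, so it is a dominant strategy.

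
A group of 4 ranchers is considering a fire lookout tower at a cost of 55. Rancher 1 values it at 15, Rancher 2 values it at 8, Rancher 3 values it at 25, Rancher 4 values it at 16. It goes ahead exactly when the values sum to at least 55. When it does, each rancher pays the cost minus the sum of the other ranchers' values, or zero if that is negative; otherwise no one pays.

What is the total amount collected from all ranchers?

29

Total value 64 ≥ cost 55, so it is built.
Rancher 1: others sum to 49; max(0, 55 - 49) = 6.
Rancher 2: others sum to 56; max(0, 55 - 56) = 0.
Rancher 3: others sum to 39; max(0, 55 - 39) = 16.
Rancher 4: others sum to 48; max(0, 55 - 48) = 7.
Total collected = 6 + 0 + 16 + 7 = 29.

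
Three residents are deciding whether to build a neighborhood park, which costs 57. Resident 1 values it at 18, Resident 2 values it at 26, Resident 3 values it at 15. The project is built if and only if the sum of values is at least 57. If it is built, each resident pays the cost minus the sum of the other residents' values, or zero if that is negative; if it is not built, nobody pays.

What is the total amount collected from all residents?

Total value 59 ≥ cost 57, so it is built.
Resident 1: others sum to 41; max(0, 57 - 41) = 16.
Resident 2: others sum to 33; max(0, 57 - 33) = 24.
Resident 3: others sum to 44; max(0, 57 - 44) = 13.
Total collected = 16 + 24 + 13 = 53.

53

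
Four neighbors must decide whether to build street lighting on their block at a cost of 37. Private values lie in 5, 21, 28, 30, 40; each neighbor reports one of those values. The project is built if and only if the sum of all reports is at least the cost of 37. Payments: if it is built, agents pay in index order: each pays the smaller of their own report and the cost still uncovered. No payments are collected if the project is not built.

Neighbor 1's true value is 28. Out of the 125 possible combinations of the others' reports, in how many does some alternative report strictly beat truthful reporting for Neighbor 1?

Others report (5, 5, 21): truth gives 0; report 21 gives 7 > 0. Violating.
Others report (5, 5, 28): truth gives 0; report 5 gives 23 > 0. Violating.
Others report (5, 5, 30): truth gives 0; report 5 gives 23 > 0. Violating.
Others report (5, 5, 40): truth gives 0; report 5 gives 23 > 0. Violating.
Others report (5, 5, 5): truth gives 0; no alternative beats it.
(Checking all 125 profiles: 124 have a profitable deviation, 1 does not.)

124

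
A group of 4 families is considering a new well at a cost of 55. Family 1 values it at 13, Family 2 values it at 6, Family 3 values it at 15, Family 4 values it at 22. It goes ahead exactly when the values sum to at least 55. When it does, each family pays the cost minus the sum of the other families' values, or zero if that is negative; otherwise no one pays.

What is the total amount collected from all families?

Total value 56 ≥ cost 55, so it is built.
Family 1: others sum to 43; max(0, 55 - 43) = 12.
Family 2: others sum to 50; max(0, 55 - 50) = 5.
Family 3: others sum to 41; max(0, 55 - 41) = 14.
Family 4: others sum to 34; max(0, 55 - 34) = 21.
Total collected = 12 + 5 + 14 + 21 = 52.

52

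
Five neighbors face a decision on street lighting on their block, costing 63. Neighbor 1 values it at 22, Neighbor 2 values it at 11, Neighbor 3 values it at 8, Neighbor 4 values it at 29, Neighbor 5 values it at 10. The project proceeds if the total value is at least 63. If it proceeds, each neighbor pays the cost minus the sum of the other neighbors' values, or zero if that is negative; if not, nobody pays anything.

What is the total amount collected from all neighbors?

Total value 80 ≥ cost 63, so it is built.
Neighbor 1: others sum to 58; max(0, 63 - 58) = 5.
Neighbor 2: others sum to 69; max(0, 63 - 69) = 0.
Neighbor 3: others sum to 72; max(0, 63 - 72) = 0.
Neighbor 4: others sum to 51; max(0, 63 - 51) = 12.
Neighbor 5: others sum to 70; max(0, 63 - 70) = 0.
Total collected = 5 + 0 + 0 + 12 + 0 = 17.

17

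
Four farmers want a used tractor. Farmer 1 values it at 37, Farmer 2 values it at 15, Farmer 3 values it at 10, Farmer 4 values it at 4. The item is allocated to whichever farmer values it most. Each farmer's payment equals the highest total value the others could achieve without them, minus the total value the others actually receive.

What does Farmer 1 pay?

Farmer 1 has the highest value and receives the item.
Without Farmer 1, the item would go to the next-highest value, 15, so the others could achieve 15.
With Farmer 1 present and winning, the others receive nothing, so their total is 0.
Payment = 15 - 0 = 15.

15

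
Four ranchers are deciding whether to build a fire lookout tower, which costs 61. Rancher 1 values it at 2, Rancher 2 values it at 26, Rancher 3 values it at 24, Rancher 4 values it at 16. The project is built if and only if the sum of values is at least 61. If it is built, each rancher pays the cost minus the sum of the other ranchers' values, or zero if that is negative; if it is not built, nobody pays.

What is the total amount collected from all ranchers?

Total value 68 ≥ cost 61, so it is built.
Rancher 1: others sum to 66; max(0, 61 - 66) = 0.
Rancher 2: others sum to 42; max(0, 61 - 42) = 19.
Rancher 3: others sum to 44; max(0, 61 - 44) = 17.
Rancher 4: others sum to 52; max(0, 61 - 52) = 9.
Total collected = 0 + 19 + 17 + 9 = 45.

45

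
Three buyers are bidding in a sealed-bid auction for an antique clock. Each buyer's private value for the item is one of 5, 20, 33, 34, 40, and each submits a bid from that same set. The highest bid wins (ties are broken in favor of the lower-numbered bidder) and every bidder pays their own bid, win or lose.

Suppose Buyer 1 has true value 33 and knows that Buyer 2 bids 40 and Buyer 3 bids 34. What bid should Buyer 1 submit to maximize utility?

Bid 5: loses but pays 5, utility -5.
Bid 20: loses but pays 20, utility -20.
Bid 33: loses but pays 33, utility -33.
Bid 34: loses but pays 34, utility -34.
Bid 40: wins, pays 40, utility 33 - 40 = -7.
The best choice is 5 with utility -5.

5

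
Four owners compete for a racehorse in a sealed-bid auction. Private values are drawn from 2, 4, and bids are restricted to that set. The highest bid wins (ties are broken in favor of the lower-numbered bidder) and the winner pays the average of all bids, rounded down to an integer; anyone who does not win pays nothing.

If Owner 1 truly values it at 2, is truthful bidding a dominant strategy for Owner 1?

Check each profile of the others' bids and compare truth against every alternative bid.
Others bid (4, 4, 4): truth gives 0, best alternative gives -2.
Others bid (2, 2, 4): truth gives 0, best alternative gives -1.
Others bid (2, 4, 2): truth gives 0, best alternative gives -1.
Others bid (2, 4, 4): truth gives 0, best alternative gives -1.
Others bid (4, 2, 2): truth gives 0, best alternative gives -1.
Others bid (4, 2, 4): truth gives 0, best alternative gives -1.
(Remaining 2 profiles checked similarly; truth is weakly best in each.)
In every case the truthful bid is at least as good as any alternative, so it is a dominant strategy.

Yes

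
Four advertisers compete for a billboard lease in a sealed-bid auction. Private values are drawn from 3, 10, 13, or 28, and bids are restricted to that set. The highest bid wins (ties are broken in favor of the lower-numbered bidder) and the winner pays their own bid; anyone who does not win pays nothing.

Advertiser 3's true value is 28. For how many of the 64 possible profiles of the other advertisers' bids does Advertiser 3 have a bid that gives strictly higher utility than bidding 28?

Others bid (3, 3, 3): truth gives 0; bid 10 gives 18 > 0. Violating.
Others bid (3, 3, 10): truth gives 0; bid 10 gives 18 > 0. Violating.
Others bid (3, 3, 13): truth gives 0; bid 13 gives 15 > 0. Violating.
Others bid (3, 10, 3): truth gives 0; bid 13 gives 15 > 0. Violating.
Others bid (3, 3, 28): truth gives 0; no alternative beats it.
Others bid (3, 10, 28): truth gives 0; no alternative beats it.
(Checking all 64 profiles: 12 have a profitable deviation, 52 do not.)

12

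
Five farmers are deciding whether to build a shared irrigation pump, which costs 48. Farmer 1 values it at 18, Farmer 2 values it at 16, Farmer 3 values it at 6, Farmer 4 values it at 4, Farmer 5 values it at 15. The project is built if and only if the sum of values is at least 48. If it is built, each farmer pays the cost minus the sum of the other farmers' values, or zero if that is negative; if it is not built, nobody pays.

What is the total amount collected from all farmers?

Total value 59 ≥ cost 48, so it is built.
Farmer 1: others sum to 41; max(0, 48 - 41) = 7.
Farmer 2: others sum to 43; max(0, 48 - 43) = 5.
Farmer 3: others sum to 53; max(0, 48 - 53) = 0.
Farmer 4: others sum to 55; max(0, 48 - 55) = 0.
Farmer 5: others sum to 44; max(0, 48 - 44) = 4.
Total collected = 7 + 5 + 0 + 0 + 4 = 16.

16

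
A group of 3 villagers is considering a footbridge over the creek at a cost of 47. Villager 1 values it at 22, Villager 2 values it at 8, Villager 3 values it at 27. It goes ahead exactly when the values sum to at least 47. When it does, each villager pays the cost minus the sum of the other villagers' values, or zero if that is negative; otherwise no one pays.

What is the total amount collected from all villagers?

Total value 57 ≥ cost 47, so it is built.
Villager 1: others sum to 35; max(0, 47 - 35) = 12.
Villager 2: others sum to 49; max(0, 47 - 49) = 0.
Villager 3: others sum to 30; max(0, 47 - 30) = 17.
Total collected = 12 + 0 + 17 = 29.

29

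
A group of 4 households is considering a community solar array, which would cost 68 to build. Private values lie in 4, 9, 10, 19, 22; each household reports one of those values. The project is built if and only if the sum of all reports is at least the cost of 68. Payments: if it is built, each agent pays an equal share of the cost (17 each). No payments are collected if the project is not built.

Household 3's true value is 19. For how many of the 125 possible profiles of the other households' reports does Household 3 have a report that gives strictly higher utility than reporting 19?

Others report (4, 22, 22): truth gives 0; report 22 gives 2 > 0. Violating.
Others report (9, 19, 19): truth gives 0; report 22 gives 2 > 0. Violating.
Others report (10, 19, 19): truth gives 0; report 22 gives 2 > 0. Violating.
Others report (19, 9, 19): truth gives 0; report 22 gives 2 > 0. Violating.
Others report (4, 4, 4): truth gives 0; no alternative beats it.
Others report (4, 4, 9): truth gives 0; no alternative beats it.
(Checking all 125 profiles: 9 have a profitable deviation, 116 do not.)

9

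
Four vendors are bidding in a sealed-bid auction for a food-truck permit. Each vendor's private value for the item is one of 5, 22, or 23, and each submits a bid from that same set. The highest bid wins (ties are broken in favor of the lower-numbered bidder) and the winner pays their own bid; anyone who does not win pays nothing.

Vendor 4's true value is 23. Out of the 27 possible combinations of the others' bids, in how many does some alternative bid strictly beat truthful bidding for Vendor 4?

Others bid (5, 5, 5): truth gives 0; bid 22 gives 1 > 0. Violating.
Others bid (5, 5, 22): truth gives 0; no alternative beats it.
Others bid (5, 5, 23): truth gives 0; no alternative beats it.
(Checking all 27 profiles: 1 has a profitable deviation, 26 do not.)

1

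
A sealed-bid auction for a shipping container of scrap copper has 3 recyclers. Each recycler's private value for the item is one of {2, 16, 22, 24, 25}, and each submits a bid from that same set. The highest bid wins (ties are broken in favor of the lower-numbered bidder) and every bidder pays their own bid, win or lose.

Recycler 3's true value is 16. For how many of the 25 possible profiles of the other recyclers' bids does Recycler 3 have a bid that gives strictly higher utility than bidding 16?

Others bid (2, 16): truth gives -16; bid 2 gives -2 > -16. Violating.
Others bid (2, 22): truth gives -16; bid 2 gives -2 > -16. Violating.
Others bid (2, 24): truth gives -16; bid 2 gives -2 > -16. Violating.
Others bid (2, 25): truth gives -16; bid 2 gives -2 > -16. Violating.
Others bid (2, 2): truth gives 0; no alternative beats it.
(Checking all 25 profiles: 24 have a profitable deviation, 1 does not.)

24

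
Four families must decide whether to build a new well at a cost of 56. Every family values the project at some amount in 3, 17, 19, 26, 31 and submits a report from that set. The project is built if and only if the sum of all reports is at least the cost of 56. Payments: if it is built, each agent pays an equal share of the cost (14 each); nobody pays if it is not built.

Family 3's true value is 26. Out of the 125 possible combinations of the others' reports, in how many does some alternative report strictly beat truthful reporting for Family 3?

Others report (3, 3, 19): truth gives 0; report 31 gives 12 > 0. Violating.
Others report (3, 19, 3): truth gives 0; report 31 gives 12 > 0. Violating.
Others report (19, 3, 3): truth gives 0; report 31 gives 12 > 0. Violating.
Others report (3, 3, 3): truth gives 0; no alternative beats it.
Others report (3, 3, 17): truth gives 0; no alternative beats it.
(Checking all 125 profiles: 3 have a profitable deviation, 122 do not.)

3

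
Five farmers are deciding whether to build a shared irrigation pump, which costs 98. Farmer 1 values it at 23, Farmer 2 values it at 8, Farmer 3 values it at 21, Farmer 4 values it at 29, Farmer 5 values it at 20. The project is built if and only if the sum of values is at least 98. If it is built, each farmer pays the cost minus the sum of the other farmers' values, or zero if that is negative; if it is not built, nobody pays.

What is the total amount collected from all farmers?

Total value 101 ≥ cost 98, so it is built.
Farmer 1: others sum to 78; max(0, 98 - 78) = 20.
Farmer 2: others sum to 93; max(0, 98 - 93) = 5.
Farmer 3: others sum to 80; max(0, 98 - 80) = 18.
Farmer 4: others sum to 72; max(0, 98 - 72) = 26.
Farmer 5: others sum to 81; max(0, 98 - 81) = 17.
Total collected = 20 + 5 + 18 + 26 + 17 = 86.

86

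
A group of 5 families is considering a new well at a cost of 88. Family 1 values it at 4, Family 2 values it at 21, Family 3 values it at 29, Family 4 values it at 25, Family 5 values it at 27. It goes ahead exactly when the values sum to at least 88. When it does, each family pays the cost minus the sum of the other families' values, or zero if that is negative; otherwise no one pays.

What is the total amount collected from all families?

30

Total value 106 ≥ cost 88, so it is built.
Family 1: others sum to 102; max(0, 88 - 102) = 0.
Family 2: others sum to 85; max(0, 88 - 85) = 3.
Family 3: others sum to 77; max(0, 88 - 77) = 11.
Family 4: others sum to 81; max(0, 88 - 81) = 7.
Family 5: others sum to 79; max(0, 88 - 79) = 9.
Total collected = 0 + 3 + 11 + 7 + 9 = 30.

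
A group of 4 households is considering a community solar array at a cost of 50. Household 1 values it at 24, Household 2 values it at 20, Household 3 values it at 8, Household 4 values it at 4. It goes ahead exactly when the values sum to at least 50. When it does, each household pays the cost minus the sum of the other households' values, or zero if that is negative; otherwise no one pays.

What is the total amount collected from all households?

Total value 56 ≥ cost 50, so it is built.
Household 1: others sum to 32; max(0, 50 - 32) = 18.
Household 2: others sum to 36; max(0, 50 - 36) = 14.
Household 3: others sum to 48; max(0, 50 - 48) = 2.
Household 4: others sum to 52; max(0, 50 - 52) = 0.
Total collected = 18 + 14 + 2 + 0 = 34.

34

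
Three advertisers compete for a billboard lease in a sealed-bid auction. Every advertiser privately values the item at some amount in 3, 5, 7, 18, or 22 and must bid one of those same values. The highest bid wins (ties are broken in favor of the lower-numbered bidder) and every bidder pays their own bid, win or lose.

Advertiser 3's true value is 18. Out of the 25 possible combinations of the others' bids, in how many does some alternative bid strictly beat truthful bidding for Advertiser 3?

Others bid (3, 3): truth gives 0; bid 5 gives 13 > 0. Violating.
Others bid (3, 5): truth gives 0; bid 7 gives 11 > 0. Violating.
Others bid (3, 18): truth gives -18; bid 3 gives -3 > -18. Violating.
Others bid (3, 22): truth gives -18; bid 3 gives -3 > -18. Violating.
Others bid (3, 7): truth gives 0; no alternative beats it.
Others bid (5, 7): truth gives 0; no alternative beats it.
(Checking all 25 profiles: 20 have a profitable deviation, 5 do not.)

20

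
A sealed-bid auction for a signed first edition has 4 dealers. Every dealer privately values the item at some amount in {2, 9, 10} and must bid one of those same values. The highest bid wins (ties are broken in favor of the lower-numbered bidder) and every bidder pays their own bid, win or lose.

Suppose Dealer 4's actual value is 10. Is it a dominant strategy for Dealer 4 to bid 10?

Consider the case where Dealer 1 bids 2, Dealer 2 bids 2 and Dealer 3 bids 2.
Truthful bid 10: wins, pays 10, utility 10 - 10 = 0.
Bid 9 instead: wins, pays 9, utility 10 - 9 = 1.
Since 1 > 0, bidding 9 is strictly better here, so truthful bidding is not dominant.

No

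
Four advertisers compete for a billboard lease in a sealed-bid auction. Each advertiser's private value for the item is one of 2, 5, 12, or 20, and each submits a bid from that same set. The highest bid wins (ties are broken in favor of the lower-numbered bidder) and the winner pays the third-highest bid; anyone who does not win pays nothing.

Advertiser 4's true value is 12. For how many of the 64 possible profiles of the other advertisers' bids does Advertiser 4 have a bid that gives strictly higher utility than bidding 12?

12

Others bid (2, 2, 12): truth gives 0; bid 20 gives 10 > 0. Violating.
Others bid (2, 5, 12): truth gives 0; bid 20 gives 7 > 0. Violating.
Others bid (2, 12, 2): truth gives 0; bid 20 gives 10 > 0. Violating.
Others bid (2, 12, 5): truth gives 0; bid 20 gives 7 > 0. Violating.
Others bid (2, 2, 2): truth gives 10; no alternative beats it.
Others bid (2, 2, 5): truth gives 10; no alternative beats it.
(Checking all 64 profiles: 12 have a profitable deviation, 52 do not.)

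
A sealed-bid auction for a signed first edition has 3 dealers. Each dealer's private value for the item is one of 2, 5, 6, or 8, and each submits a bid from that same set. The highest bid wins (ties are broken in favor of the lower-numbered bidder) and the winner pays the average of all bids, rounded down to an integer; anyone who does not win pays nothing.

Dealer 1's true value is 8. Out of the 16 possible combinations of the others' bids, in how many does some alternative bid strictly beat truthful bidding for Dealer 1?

8

Others bid (2, 2): truth gives 4; bid 2 gives 6 > 4. Violating.
Others bid (2, 5): truth gives 3; bid 5 gives 4 > 3. Violating.
Others bid (2, 6): truth gives 3; bid 6 gives 4 > 3. Violating.
Others bid (5, 2): truth gives 3; bid 5 gives 4 > 3. Violating.
Others bid (2, 8): truth gives 2; no alternative beats it.
Others bid (5, 8): truth gives 1; no alternative beats it.
(Checking all 16 profiles: 8 have a profitable deviation, 8 do not.)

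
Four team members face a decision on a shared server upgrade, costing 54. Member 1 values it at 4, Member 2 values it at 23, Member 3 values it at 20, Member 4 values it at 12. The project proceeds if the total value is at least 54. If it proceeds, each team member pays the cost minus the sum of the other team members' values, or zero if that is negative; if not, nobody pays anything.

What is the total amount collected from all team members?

40

Total value 59 ≥ cost 54, so it is built.
Member 1: others sum to 55; max(0, 54 - 55) = 0.
Member 2: others sum to 36; max(0, 54 - 36) = 18.
Member 3: others sum to 39; max(0, 54 - 39) = 15.
Member 4: others sum to 47; max(0, 54 - 47) = 7.
Total collected = 0 + 18 + 15 + 7 = 40.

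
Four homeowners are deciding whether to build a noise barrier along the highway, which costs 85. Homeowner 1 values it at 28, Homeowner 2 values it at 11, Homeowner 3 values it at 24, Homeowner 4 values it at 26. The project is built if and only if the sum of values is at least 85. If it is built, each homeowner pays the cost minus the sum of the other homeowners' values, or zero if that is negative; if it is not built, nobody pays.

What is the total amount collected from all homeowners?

Total value 89 ≥ cost 85, so it is built.
Homeowner 1: others sum to 61; max(0, 85 - 61) = 24.
Homeowner 2: others sum to 78; max(0, 85 - 78) = 7.
Homeowner 3: others sum to 65; max(0, 85 - 65) = 20.
Homeowner 4: others sum to 63; max(0, 85 - 63) = 22.
Total collected = 24 + 7 + 20 + 22 = 73.

73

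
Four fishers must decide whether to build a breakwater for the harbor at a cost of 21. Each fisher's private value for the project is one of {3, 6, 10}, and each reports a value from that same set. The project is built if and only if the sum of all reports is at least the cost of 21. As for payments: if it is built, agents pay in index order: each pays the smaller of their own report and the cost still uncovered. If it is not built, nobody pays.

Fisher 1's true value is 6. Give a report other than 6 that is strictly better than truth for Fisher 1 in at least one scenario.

3

Suppose Fisher 2 reports 3, Fisher 3 reports 6 and Fisher 4 reports 10.
Report 6: project built, pays 6, utility 6 - 6 = 0.
Report 3: project built, pays 3, utility 6 - 3 = 3.
So reporting 3 beats truth here (3 > 0).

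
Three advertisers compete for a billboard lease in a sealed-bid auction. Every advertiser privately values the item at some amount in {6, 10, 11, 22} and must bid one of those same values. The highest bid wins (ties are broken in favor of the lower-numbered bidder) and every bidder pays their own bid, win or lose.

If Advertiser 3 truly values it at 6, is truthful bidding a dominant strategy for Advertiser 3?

Consider the case where Advertiser 1 bids 6 and Advertiser 2 bids 6.
Truthful bid 6: loses but pays 6, utility -6.
Bid 10 instead: wins, pays 10, utility 6 - 10 = -4.
Since -4 > -6, bidding 10 is strictly better here, so truthful bidding is not dominant.

No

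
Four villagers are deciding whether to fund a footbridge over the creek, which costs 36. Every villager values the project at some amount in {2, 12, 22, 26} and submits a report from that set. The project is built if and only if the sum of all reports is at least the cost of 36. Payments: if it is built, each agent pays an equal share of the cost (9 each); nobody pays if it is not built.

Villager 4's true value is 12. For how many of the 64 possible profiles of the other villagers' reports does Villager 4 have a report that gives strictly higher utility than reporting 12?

Others report (2, 2, 12): truth gives 0; report 22 gives 3 > 0. Violating.
Others report (2, 12, 2): truth gives 0; report 22 gives 3 > 0. Violating.
Others report (12, 2, 2): truth gives 0; report 22 gives 3 > 0. Violating.
Others report (2, 2, 2): truth gives 0; no alternative beats it.
Others report (2, 2, 22): truth gives 3; no alternative beats it.
(Checking all 64 profiles: 3 have a profitable deviation, 61 do not.)

3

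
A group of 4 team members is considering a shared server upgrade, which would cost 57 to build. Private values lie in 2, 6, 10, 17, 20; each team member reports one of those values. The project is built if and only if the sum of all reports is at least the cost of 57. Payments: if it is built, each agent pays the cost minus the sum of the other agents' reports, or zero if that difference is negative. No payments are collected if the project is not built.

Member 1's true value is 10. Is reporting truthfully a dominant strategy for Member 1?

Check each profile of the others' reports and compare truth against every alternative report.
Others report (17, 20, 20): truth gives 10, best alternative gives 10.
Others report (20, 17, 20): truth gives 10, best alternative gives 10.
Others report (20, 20, 17): truth gives 10, best alternative gives 10.
Others report (20, 20, 20): truth gives 10, best alternative gives 10.
Others report (17, 17, 20): truth gives 7, best alternative gives 7.
Others report (17, 20, 17): truth gives 7, best alternative gives 7.
(Remaining 119 profiles checked similarly; truth is weakly best in each.)
In every case the truthful report is at least as good as any alternative, so it is a dominant strategy.

Yes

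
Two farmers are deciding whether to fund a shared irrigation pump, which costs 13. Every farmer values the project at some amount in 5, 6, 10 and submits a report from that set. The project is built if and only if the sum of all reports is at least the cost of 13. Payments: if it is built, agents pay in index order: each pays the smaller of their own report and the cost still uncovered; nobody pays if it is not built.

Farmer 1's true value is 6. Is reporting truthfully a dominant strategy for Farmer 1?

No

Consider the case where Farmer 2 reports 10.
Truthful report 6: project built, pays 6, utility 6 - 6 = 0.
Report 5 instead: project built, pays 5, utility 6 - 5 = 1.
Since 1 > 0, reporting 5 is strictly better here, so truthful reporting is not dominant.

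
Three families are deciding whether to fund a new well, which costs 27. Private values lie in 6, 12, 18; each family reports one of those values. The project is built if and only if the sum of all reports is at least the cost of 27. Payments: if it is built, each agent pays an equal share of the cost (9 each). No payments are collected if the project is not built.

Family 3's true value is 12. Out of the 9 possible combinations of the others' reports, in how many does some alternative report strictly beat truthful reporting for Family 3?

1

Others report (6, 6): truth gives 0; report 18 gives 3 > 0. Violating.
Others report (6, 12): truth gives 3; no alternative beats it.
Others report (6, 18): truth gives 3; no alternative beats it.
(Checking all 9 profiles: 1 has a profitable deviation, 8 do not.)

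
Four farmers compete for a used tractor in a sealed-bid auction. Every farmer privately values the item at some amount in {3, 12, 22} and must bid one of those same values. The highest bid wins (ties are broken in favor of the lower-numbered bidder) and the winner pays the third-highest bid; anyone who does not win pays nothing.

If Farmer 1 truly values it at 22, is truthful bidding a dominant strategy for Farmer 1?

Check each profile of the others' bids and compare truth against every alternative bid.
Others bid (3, 3, 22): truth gives 19, best alternative gives 0.
Others bid (3, 22, 3): truth gives 19, best alternative gives 0.
Others bid (22, 3, 3): truth gives 19, best alternative gives 0.
Others bid (3, 12, 22): truth gives 10, best alternative gives 0.
Others bid (3, 22, 12): truth gives 10, best alternative gives 0.
Others bid (12, 3, 22): truth gives 10, best alternative gives 0.
(Remaining 21 profiles checked similarly; truth is weakly best in each.)
In every case the truthful bid is at least as good as any alternative, so it is a dominant strategy.

Yes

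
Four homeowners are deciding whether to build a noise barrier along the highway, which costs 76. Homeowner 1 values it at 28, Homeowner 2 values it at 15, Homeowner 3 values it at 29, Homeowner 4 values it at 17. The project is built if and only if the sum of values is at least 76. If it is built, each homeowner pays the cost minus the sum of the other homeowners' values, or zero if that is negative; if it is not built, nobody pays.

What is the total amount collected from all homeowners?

37

Total value 89 ≥ cost 76, so it is built.
Homeowner 1: others sum to 61; max(0, 76 - 61) = 15.
Homeowner 2: others sum to 74; max(0, 76 - 74) = 2.
Homeowner 3: others sum to 60; max(0, 76 - 60) = 16.
Homeowner 4: others sum to 72; max(0, 76 - 72) = 4.
Total collected = 15 + 2 + 16 + 4 = 37.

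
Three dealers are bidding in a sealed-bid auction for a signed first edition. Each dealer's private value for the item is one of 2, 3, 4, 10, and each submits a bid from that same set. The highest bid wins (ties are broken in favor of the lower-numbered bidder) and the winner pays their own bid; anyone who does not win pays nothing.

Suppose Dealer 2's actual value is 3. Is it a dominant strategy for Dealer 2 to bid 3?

Check each profile of the others' bids and compare truth against every alternative bid.
Others bid (2, 2): truth gives 0, best alternative gives 0.
Others bid (2, 3): truth gives 0, best alternative gives 0.
Others bid (2, 4): truth gives 0, best alternative gives 0.
Others bid (2, 10): truth gives 0, best alternative gives 0.
Others bid (3, 2): truth gives 0, best alternative gives 0.
Others bid (3, 3): truth gives 0, best alternative gives 0.
(Remaining 10 profiles checked similarly; truth is weakly best in each.)
In every case the truthful bid is at least as good as any alternative, so it is a dominant strategy.

Yes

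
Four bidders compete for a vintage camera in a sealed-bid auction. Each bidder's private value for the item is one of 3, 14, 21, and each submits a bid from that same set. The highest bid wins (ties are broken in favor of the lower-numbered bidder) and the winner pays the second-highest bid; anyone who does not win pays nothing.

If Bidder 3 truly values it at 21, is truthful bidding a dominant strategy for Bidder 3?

Yes

Check each profile of the others' bids and compare truth against every alternative bid.
Others bid (3, 14, 3): truth gives 7, best alternative gives 0.
Others bid (3, 14, 14): truth gives 7, best alternative gives 0.
Others bid (14, 3, 3): truth gives 7, best alternative gives 0.
Others bid (14, 3, 14): truth gives 7, best alternative gives 0.
Others bid (14, 14, 3): truth gives 7, best alternative gives 0.
Others bid (14, 14, 14): truth gives 7, best alternative gives 0.
(Remaining 21 profiles checked similarly; truth is weakly best in each.)
In every case the truthful bid is at least as good as any alternative, so it is a dominant strategy.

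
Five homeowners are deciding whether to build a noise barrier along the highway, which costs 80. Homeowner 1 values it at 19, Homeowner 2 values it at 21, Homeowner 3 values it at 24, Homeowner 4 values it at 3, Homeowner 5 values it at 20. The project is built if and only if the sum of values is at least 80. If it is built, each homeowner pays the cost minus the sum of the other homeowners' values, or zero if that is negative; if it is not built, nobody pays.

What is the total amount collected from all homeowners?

Total value 87 ≥ cost 80, so it is built.
Homeowner 1: others sum to 68; max(0, 80 - 68) = 12.
Homeowner 2: others sum to 66; max(0, 80 - 66) = 14.
Homeowner 3: others sum to 63; max(0, 80 - 63) = 17.
Homeowner 4: others sum to 84; max(0, 80 - 84) = 0.
Homeowner 5: others sum to 67; max(0, 80 - 67) = 13.
Total collected = 12 + 14 + 17 + 0 + 13 = 56.

56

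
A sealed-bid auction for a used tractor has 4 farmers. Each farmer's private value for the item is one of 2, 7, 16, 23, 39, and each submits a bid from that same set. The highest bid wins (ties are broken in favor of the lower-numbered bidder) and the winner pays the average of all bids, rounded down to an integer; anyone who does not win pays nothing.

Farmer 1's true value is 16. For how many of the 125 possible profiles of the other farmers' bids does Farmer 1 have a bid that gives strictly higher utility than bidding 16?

20

Others bid (2, 2, 2): truth gives 11; bid 2 gives 14 > 11. Violating.
Others bid (2, 2, 7): truth gives 10; bid 7 gives 12 > 10. Violating.
Others bid (2, 2, 23): truth gives 0; bid 23 gives 4 > 0. Violating.
Others bid (2, 7, 2): truth gives 10; bid 7 gives 12 > 10. Violating.
Others bid (2, 2, 16): truth gives 7; no alternative beats it.
Others bid (2, 2, 39): truth gives 0; no alternative beats it.
(Checking all 125 profiles: 20 have a profitable deviation, 105 do not.)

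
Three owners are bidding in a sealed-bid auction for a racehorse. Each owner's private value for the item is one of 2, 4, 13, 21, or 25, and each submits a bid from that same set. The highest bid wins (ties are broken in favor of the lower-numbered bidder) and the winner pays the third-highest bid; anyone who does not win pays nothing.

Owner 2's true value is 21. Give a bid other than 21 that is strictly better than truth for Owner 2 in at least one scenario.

25

Suppose Owner 1 bids 2 and Owner 3 bids 25.
Bid 21: loses, pays 0, utility 0.
Bid 25: wins, pays 2, utility 21 - 2 = 19.
So bidding 25 beats truth here (19 > 0).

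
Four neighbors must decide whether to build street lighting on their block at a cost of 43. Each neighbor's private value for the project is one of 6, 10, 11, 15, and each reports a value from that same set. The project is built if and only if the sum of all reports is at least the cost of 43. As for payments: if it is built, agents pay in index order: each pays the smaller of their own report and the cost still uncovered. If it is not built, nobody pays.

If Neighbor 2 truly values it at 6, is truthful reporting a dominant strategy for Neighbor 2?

Yes

Check each profile of the others' reports and compare truth against every alternative report.
Others report (6, 15, 15): truth gives 0, best alternative gives -4.
Others report (10, 10, 15): truth gives 0, best alternative gives -4.
Others report (10, 11, 15): truth gives 0, best alternative gives -4.
Others report (10, 15, 10): truth gives 0, best alternative gives -4.
Others report (10, 15, 11): truth gives 0, best alternative gives -4.
Others report (10, 15, 15): truth gives 0, best alternative gives -4.
(Remaining 58 profiles checked similarly; truth is weakly best in each.)
In every case the truthful report is at least as good as any alternative, so it is a dominant strategy.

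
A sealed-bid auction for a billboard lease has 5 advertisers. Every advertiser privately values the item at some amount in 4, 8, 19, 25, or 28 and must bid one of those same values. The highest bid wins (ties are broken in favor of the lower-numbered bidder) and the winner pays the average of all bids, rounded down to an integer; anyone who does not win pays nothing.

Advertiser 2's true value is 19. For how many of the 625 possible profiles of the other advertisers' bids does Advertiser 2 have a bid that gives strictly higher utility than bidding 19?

237

Others bid (4, 4, 4, 4): truth gives 12; bid 8 gives 15 > 12. Violating.
Others bid (4, 4, 4, 8): truth gives 12; bid 8 gives 14 > 12. Violating.
Others bid (4, 4, 4, 25): truth gives 0; bid 25 gives 7 > 0. Violating.
Others bid (4, 4, 4, 28): truth gives 0; bid 28 gives 6 > 0. Violating.
Others bid (4, 4, 4, 19): truth gives 9; no alternative beats it.
Others bid (4, 4, 8, 19): truth gives 9; no alternative beats it.
(Checking all 625 profiles: 237 have a profitable deviation, 388 do not.)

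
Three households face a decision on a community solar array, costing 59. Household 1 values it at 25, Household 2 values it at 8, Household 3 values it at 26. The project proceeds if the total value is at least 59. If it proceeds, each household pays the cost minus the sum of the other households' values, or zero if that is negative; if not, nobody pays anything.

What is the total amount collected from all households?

59

Total value 59 ≥ cost 59, so it is built.
Household 1: others sum to 34; max(0, 59 - 34) = 25.
Household 2: others sum to 51; max(0, 59 - 51) = 8.
Household 3: others sum to 33; max(0, 59 - 33) = 26.
Total collected = 25 + 8 + 26 = 59.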